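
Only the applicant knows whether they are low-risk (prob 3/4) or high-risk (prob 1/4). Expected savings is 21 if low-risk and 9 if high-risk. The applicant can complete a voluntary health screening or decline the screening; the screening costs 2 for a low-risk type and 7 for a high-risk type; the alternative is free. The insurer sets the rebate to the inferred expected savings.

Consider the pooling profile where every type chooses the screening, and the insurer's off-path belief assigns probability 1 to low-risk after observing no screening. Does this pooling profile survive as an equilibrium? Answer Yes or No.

No

On path, the insurer holds the prior and pays 3/4·21 + 1/4·9 = 18. Off path (no screening), believing low-risk, it pays 21.
low-risk: the screening nets 18 − 2 = 16; no screening nets 21. low-risk would deviate.
high-risk: the screening nets 18 − 7 = 11; no screening nets 21. high-risk would deviate.
A type deviates, so pooling fails.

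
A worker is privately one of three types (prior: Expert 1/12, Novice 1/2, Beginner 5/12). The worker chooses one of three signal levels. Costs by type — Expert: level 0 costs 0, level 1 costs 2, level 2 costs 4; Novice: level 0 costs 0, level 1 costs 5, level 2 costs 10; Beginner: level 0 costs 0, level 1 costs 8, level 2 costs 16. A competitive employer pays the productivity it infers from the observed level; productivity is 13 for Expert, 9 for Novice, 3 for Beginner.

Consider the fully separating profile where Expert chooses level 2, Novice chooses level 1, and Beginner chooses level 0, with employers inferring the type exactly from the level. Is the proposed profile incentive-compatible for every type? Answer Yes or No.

Separating wages: level 2 → 13, level 1 → 9, level 0 → 3.
Expert (assigned level 2): level 0: 3 − 0 = 3; level 1: 9 − 2 = 7; level 2: 13 − 4 = 9. Expert stays.
Novice (assigned level 1): level 0: 3 − 0 = 3; level 1: 9 − 5 = 4; level 2: 13 − 10 = 3. Novice stays.
Beginner (assigned level 0): level 0: 3 − 0 = 3; level 1: 9 − 8 = 1; level 2: 13 − 16 = -3. Beginner stays.
Every type prefers its assigned level; separation holds.

Yes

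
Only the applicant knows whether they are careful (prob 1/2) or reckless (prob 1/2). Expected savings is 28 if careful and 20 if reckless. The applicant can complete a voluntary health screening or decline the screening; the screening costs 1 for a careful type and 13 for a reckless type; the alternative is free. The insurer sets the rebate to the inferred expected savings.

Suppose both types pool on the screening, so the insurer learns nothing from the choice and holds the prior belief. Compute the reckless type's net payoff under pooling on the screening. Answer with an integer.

Pooled rebate = 1/2·28 + 1/2·20 = 24.
reckless pays cost 13 for the screening, so net payoff = 24 − 13 = 11.

11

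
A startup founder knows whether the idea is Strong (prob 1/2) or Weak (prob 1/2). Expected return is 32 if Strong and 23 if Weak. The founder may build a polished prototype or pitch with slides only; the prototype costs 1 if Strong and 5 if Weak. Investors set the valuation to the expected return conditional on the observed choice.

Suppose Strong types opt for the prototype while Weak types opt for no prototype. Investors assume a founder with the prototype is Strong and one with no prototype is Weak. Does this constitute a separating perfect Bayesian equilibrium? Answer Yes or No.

No

Under these beliefs, the prototype earns valuation 32 and no prototype earns valuation 23.
Strong: the prototype nets 32 − 1 = 31; no prototype nets 23. Strong prefers the prototype.
Weak: the prototype nets 32 − 5 = 27; no prototype nets 23. Weak would deviate to the prototype.
Weak has a profitable deviation, so the profile is not an equilibrium.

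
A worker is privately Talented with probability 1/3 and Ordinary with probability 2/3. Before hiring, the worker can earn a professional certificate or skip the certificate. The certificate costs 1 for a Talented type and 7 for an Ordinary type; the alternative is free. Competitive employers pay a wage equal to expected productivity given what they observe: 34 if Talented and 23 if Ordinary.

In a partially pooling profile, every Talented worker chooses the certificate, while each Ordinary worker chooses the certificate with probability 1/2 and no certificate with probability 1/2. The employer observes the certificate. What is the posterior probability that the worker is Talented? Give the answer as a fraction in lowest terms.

P(the certificate) = (1/3)·1 + (2/3)·(1/2) = 2/3.
By Bayes' rule, P(Talented | the certificate) = (1/3) / (2/3) = 1/2.

1/2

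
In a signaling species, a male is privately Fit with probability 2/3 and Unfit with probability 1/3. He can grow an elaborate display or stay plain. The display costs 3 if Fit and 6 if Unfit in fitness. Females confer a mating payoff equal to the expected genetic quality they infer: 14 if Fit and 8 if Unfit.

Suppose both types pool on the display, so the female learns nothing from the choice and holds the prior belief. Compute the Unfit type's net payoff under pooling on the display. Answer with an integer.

6

Pooled mating payoff = 2/3·14 + 1/3·8 = 12.
Unfit pays cost 6 for the display, so net payoff = 12 − 6 = 6.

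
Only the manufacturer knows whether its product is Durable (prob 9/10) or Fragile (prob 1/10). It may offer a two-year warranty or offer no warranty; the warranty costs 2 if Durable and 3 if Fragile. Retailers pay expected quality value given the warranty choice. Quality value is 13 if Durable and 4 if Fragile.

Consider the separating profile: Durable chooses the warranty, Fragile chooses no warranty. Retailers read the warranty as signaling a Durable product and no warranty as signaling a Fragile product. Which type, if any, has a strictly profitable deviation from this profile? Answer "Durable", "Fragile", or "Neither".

The warranty pays 13; no warranty pays 4.
Durable: assigned the warranty, nets 13 − 2 = 11; deviating to no warranty nets 4.
Fragile: assigned no warranty, nets 4; deviating to the warranty nets 13 − 3 = 10.
The Fragile type gains 6 by deviating.

Fragile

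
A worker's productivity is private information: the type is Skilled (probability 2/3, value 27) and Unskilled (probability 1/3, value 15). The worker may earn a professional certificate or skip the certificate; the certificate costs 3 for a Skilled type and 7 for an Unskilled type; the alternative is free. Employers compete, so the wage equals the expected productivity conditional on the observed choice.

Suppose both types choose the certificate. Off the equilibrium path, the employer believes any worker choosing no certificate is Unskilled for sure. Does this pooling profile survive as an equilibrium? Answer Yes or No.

On path, the employer holds the prior and pays 2/3·27 + 1/3·15 = 23. Off path (no certificate), believing Unskilled, it pays 15.
Skilled: the certificate nets 23 − 3 = 20; no certificate nets 15. Skilled stays.
Unskilled: the certificate nets 23 − 7 = 16; no certificate nets 15. Unskilled stays.
No type deviates, so pooling is sustained.

Yes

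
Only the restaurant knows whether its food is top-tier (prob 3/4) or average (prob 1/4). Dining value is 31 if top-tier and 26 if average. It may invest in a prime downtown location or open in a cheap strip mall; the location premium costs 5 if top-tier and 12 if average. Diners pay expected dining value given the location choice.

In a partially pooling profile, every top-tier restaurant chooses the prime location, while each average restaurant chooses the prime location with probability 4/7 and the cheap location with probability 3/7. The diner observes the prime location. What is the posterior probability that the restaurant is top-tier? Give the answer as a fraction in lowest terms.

21/25

P(the prime location) = (3/4)·1 + (1/4)·(4/7) = 25/28.
By Bayes' rule, P(top-tier | the prime location) = (3/4) / (25/28) = 21/25.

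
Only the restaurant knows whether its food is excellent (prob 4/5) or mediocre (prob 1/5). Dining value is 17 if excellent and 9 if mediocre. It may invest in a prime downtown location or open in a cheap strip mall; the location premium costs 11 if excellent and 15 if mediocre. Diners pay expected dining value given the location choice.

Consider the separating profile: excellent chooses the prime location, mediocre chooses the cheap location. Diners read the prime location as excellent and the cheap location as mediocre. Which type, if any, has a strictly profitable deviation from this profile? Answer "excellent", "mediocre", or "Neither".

excellent

The prime location pays 17; the cheap location pays 9.
excellent: assigned the prime location, nets 17 − 11 = 6; deviating to the cheap location nets 9.
mediocre: assigned the cheap location, nets 9; deviating to the prime location nets 17 − 15 = 2.
The excellent type gains 3 by deviating.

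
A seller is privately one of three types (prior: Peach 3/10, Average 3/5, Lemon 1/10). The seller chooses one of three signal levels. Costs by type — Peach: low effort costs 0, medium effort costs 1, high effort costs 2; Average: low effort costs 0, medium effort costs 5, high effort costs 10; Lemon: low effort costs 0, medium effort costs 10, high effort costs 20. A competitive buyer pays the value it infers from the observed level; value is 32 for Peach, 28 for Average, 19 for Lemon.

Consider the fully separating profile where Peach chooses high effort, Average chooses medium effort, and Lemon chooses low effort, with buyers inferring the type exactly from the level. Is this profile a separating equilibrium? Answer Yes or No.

Yes

Separating prices: high effort → 32, medium effort → 28, low effort → 19.
Peach (assigned high effort): low effort: 19 − 0 = 19; medium effort: 28 − 1 = 27; high effort: 32 − 2 = 30. Peach stays.
Average (assigned medium effort): low effort: 19 − 0 = 19; medium effort: 28 − 5 = 23; high effort: 32 − 10 = 22. Average stays.
Lemon (assigned low effort): low effort: 19 − 0 = 19; medium effort: 28 − 10 = 18; high effort: 32 − 20 = 12. Lemon stays.
Every type prefers its assigned level; separation holds.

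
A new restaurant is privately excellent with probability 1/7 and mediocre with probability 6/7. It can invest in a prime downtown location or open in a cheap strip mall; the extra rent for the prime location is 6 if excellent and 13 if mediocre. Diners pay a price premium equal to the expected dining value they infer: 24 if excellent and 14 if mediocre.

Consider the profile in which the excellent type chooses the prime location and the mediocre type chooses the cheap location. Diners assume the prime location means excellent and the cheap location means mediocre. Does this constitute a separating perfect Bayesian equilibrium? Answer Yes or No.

Yes

Under these beliefs, the prime location earns price premium 24 and the cheap location earns price premium 14.
excellent: the prime location nets 24 − 6 = 18; the cheap location nets 14. excellent prefers the prime location.
mediocre: the prime location nets 24 − 13 = 11; the cheap location nets 14. mediocre prefers the cheap location.
Neither type deviates, so the separating profile is an equilibrium.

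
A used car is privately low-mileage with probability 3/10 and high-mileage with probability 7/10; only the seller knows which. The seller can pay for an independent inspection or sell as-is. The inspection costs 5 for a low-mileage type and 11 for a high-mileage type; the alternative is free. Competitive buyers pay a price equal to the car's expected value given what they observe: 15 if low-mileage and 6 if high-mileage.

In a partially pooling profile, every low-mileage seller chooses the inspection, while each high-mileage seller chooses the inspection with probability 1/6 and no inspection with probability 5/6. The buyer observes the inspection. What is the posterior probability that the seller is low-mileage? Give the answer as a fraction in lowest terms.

P(the inspection) = (3/10)·1 + (7/10)·(1/6) = 5/12.
By Bayes' rule, P(low-mileage | the inspection) = (3/10) / (5/12) = 18/25.

18/25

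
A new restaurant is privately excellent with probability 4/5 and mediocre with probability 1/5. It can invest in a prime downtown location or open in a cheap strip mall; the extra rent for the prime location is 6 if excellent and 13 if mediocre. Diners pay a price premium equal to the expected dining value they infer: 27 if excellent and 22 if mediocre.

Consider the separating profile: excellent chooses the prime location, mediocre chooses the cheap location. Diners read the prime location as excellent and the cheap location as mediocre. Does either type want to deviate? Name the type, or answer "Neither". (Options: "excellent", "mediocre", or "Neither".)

excellent

The prime location pays 27; the cheap location pays 22.
excellent: assigned the prime location, nets 27 − 6 = 21; deviating to the cheap location nets 22.
mediocre: assigned the cheap location, nets 22; deviating to the prime location nets 27 − 13 = 14.
The excellent type gains 1 by deviating.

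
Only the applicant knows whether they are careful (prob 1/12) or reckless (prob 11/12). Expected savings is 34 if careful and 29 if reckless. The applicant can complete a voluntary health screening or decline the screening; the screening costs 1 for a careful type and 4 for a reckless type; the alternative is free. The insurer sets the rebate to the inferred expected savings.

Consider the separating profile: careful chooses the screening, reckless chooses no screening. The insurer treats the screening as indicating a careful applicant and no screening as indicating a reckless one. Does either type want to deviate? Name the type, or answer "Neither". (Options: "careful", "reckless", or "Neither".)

The screening pays 34; no screening pays 29.
careful: assigned the screening, nets 34 − 1 = 33; deviating to no screening nets 29.
reckless: assigned no screening, nets 29; deviating to the screening nets 34 − 4 = 30.
The reckless type gains 1 by deviating.

reckless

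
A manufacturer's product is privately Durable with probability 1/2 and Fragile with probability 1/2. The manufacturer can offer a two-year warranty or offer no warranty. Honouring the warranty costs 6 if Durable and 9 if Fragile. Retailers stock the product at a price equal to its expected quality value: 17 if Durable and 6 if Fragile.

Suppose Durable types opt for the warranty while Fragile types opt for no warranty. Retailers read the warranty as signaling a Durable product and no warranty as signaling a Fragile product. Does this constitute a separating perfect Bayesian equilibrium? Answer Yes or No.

Under these beliefs, the warranty earns price 17 and no warranty earns price 6.
Durable: the warranty nets 17 − 6 = 11; no warranty nets 6. Durable prefers the warranty.
Fragile: the warranty nets 17 − 9 = 8; no warranty nets 6. Fragile would deviate to the warranty.
Fragile has a profitable deviation, so the profile is not an equilibrium.

No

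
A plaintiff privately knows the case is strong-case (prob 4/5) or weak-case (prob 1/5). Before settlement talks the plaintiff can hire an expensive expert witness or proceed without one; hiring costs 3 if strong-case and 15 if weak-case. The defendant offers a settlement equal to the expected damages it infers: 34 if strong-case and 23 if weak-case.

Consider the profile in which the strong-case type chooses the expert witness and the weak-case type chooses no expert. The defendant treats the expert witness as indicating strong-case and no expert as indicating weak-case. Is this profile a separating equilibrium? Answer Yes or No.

Under these beliefs, the expert witness earns settlement 34 and no expert earns settlement 23.
strong-case: the expert witness nets 34 − 3 = 31; no expert nets 23. strong-case prefers the expert witness.
weak-case: the expert witness nets 34 − 15 = 19; no expert nets 23. weak-case prefers no expert.
Neither type deviates, so the separating profile is an equilibrium.

Yes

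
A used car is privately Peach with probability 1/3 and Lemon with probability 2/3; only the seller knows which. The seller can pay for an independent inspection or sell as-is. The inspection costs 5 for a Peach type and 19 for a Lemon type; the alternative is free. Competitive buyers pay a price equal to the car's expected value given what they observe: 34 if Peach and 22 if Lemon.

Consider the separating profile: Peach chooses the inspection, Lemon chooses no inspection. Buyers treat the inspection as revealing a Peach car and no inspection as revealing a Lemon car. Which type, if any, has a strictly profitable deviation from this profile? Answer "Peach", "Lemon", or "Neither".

The inspection pays 34; no inspection pays 22.
Peach: assigned the inspection, nets 34 − 5 = 29; deviating to no inspection nets 22.
Lemon: assigned no inspection, nets 22; deviating to the inspection nets 34 − 19 = 15.
Both types strictly prefer their assigned action; no profitable deviation.

Neither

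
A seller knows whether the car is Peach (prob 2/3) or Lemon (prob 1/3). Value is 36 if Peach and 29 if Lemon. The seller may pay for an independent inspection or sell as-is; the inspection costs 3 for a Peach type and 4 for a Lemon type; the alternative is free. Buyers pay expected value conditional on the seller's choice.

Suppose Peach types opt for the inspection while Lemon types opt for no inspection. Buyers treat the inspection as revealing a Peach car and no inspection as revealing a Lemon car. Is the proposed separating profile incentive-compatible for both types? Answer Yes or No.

No

Under these beliefs, the inspection earns price 36 and no inspection earns price 29.
Peach: the inspection nets 36 − 3 = 33; no inspection nets 29. Peach prefers the inspection.
Lemon: the inspection nets 36 − 4 = 32; no inspection nets 29. Lemon would deviate to the inspection.
Lemon has a profitable deviation, so the profile is not an equilibrium.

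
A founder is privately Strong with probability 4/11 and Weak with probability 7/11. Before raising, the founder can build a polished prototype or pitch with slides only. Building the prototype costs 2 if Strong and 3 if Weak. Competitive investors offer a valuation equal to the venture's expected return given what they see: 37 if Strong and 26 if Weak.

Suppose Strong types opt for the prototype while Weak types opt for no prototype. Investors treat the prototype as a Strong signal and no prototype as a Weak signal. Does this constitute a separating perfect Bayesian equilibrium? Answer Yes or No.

Under these beliefs, the prototype earns valuation 37 and no prototype earns valuation 26.
Strong: the prototype nets 37 − 2 = 35; no prototype nets 26. Strong prefers the prototype.
Weak: the prototype nets 37 − 3 = 34; no prototype nets 26. Weak would deviate to the prototype.
Weak has a profitable deviation, so the profile is not an equilibrium.

No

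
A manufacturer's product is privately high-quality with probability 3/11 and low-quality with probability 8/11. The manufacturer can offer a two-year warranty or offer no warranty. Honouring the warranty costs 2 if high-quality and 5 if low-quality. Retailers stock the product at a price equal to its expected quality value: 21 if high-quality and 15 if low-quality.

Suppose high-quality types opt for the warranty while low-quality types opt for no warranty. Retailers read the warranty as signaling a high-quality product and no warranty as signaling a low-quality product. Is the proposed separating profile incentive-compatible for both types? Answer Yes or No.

Under these beliefs, the warranty earns price 21 and no warranty earns price 15.
high-quality: the warranty nets 21 − 2 = 19; no warranty nets 15. high-quality prefers the warranty.
low-quality: the warranty nets 21 − 5 = 16; no warranty nets 15. low-quality would deviate to the warranty.
low-quality has a profitable deviation, so the profile is not an equilibrium.

No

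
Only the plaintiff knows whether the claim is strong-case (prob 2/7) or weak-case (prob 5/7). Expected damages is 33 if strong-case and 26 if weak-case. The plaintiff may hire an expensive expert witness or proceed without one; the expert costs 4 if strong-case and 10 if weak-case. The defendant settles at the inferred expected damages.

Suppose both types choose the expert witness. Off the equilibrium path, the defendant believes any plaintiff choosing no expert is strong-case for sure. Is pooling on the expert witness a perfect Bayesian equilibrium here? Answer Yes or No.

No

On path, the defendant holds the prior and pays 2/7·33 + 5/7·26 = 28. Off path (no expert), believing strong-case, it pays 33.
strong-case: the expert witness nets 28 − 4 = 24; no expert nets 33. strong-case would deviate.
weak-case: the expert witness nets 28 − 10 = 18; no expert nets 33. weak-case would deviate.
A type deviates, so pooling fails.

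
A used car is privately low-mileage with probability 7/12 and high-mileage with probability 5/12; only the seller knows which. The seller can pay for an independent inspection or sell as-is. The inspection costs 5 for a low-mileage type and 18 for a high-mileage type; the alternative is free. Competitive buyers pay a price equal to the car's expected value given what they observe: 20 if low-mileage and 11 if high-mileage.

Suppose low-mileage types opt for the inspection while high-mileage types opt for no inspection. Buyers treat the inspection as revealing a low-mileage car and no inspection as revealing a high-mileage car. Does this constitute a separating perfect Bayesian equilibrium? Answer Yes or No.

Under these beliefs, the inspection earns price 20 and no inspection earns price 11.
low-mileage: the inspection nets 20 − 5 = 15; no inspection nets 11. low-mileage prefers the inspection.
high-mileage: the inspection nets 20 − 18 = 2; no inspection nets 11. high-mileage prefers no inspection.
Neither type deviates, so the separating profile is an equilibrium.

Yes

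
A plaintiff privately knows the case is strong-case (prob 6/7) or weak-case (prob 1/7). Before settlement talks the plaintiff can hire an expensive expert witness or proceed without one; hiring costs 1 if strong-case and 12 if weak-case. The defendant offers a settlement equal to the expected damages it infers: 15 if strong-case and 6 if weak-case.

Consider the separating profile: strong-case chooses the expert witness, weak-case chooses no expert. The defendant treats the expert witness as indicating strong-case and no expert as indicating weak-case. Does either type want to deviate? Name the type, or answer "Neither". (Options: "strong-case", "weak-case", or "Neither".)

The expert witness pays 15; no expert pays 6.
strong-case: assigned the expert witness, nets 15 − 1 = 14; deviating to no expert nets 6.
weak-case: assigned no expert, nets 6; deviating to the expert witness nets 15 − 12 = 3.
Both types strictly prefer their assigned action; no profitable deviation.

Neither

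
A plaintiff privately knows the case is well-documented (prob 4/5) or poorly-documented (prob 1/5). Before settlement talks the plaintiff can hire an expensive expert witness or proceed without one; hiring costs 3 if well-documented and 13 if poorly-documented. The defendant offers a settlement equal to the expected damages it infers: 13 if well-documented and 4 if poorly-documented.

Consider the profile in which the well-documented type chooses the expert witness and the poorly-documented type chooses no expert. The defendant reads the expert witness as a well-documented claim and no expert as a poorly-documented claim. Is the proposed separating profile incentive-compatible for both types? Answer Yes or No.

Under these beliefs, the expert witness earns settlement 13 and no expert earns settlement 4.
well-documented: the expert witness nets 13 − 3 = 10; no expert nets 4. well-documented prefers the expert witness.
poorly-documented: the expert witness nets 13 − 13 = 0; no expert nets 4. poorly-documented prefers no expert.
Neither type deviates, so the separating profile is an equilibrium.

Yes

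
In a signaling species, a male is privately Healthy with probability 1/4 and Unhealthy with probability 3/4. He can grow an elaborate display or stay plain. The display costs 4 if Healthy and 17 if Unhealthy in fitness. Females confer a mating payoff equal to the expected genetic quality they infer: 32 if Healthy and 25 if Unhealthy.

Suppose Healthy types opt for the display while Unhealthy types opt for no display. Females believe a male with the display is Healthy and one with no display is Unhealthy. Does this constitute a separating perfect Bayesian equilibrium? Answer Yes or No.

Under these beliefs, the display earns mating payoff 32 and no display earns mating payoff 25.
Healthy: the display nets 32 − 4 = 28; no display nets 25. Healthy prefers the display.
Unhealthy: the display nets 32 − 17 = 15; no display nets 25. Unhealthy prefers no display.
Neither type deviates, so the separating profile is an equilibrium.

Yes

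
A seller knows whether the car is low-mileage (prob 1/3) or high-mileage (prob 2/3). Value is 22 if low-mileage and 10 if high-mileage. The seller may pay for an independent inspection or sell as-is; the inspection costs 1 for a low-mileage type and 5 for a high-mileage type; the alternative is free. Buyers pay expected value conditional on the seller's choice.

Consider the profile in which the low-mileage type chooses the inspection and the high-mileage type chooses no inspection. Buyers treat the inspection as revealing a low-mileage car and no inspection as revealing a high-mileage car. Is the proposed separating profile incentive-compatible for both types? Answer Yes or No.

No

Under these beliefs, the inspection earns price 22 and no inspection earns price 10.
low-mileage: the inspection nets 22 − 1 = 21; no inspection nets 10. low-mileage prefers the inspection.
high-mileage: the inspection nets 22 − 5 = 17; no inspection nets 10. high-mileage would deviate to the inspection.
high-mileage has a profitable deviation, so the profile is not an equilibrium.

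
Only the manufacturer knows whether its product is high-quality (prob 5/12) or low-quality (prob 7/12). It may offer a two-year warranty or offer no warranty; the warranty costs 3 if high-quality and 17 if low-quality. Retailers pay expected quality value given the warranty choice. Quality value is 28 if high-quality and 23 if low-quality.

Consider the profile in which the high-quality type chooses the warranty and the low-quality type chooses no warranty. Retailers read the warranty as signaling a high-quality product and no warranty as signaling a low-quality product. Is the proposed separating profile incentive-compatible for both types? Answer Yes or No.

Yes

Under these beliefs, the warranty earns price 28 and no warranty earns price 23.
high-quality: the warranty nets 28 − 3 = 25; no warranty nets 23. high-quality prefers the warranty.
low-quality: the warranty nets 28 − 17 = 11; no warranty nets 23. low-quality prefers no warranty.
Neither type deviates, so the separating profile is an equilibrium.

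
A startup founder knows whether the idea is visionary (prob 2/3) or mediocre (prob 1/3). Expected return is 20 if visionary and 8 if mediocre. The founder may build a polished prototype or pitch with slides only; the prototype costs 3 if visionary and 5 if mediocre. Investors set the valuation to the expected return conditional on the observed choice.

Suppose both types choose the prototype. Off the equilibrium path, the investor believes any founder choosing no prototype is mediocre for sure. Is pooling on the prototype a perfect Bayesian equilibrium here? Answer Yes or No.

On path, the investor holds the prior and pays 2/3·20 + 1/3·8 = 16. Off path (no prototype), believing mediocre, it pays 8.
visionary: the prototype nets 16 − 3 = 13; no prototype nets 8. visionary stays.
mediocre: the prototype nets 16 − 5 = 11; no prototype nets 8. mediocre stays.
No type deviates, so pooling is sustained.

Yes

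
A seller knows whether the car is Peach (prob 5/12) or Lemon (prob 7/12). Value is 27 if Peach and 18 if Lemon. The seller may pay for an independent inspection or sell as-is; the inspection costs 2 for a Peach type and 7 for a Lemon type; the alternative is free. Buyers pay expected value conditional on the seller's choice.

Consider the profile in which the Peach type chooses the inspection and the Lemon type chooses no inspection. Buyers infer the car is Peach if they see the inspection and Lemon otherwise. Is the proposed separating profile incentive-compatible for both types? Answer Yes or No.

No

Under these beliefs, the inspection earns price 27 and no inspection earns price 18.
Peach: the inspection nets 27 − 2 = 25; no inspection nets 18. Peach prefers the inspection.
Lemon: the inspection nets 27 − 7 = 20; no inspection nets 18. Lemon would deviate to the inspection.
Lemon has a profitable deviation, so the profile is not an equilibrium.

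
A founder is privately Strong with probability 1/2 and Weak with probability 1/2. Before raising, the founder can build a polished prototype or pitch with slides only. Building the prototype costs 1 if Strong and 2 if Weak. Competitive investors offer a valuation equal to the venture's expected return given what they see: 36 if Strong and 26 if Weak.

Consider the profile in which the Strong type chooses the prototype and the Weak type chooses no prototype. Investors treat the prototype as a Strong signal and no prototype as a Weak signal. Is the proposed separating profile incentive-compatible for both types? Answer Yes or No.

Under these beliefs, the prototype earns valuation 36 and no prototype earns valuation 26.
Strong: the prototype nets 36 − 1 = 35; no prototype nets 26. Strong prefers the prototype.
Weak: the prototype nets 36 − 2 = 34; no prototype nets 26. Weak would deviate to the prototype.
Weak has a profitable deviation, so the profile is not an equilibrium.

No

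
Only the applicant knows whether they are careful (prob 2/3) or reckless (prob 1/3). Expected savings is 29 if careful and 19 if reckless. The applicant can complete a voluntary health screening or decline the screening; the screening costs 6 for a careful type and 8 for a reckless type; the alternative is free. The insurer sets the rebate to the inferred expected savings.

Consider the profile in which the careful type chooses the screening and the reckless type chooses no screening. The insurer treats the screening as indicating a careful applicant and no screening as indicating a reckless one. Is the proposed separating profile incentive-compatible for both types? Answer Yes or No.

Under these beliefs, the screening earns rebate 29 and no screening earns rebate 19.
careful: the screening nets 29 − 6 = 23; no screening nets 19. careful prefers the screening.
reckless: the screening nets 29 − 8 = 21; no screening nets 19. reckless would deviate to the screening.
reckless has a profitable deviation, so the profile is not an equilibrium.

No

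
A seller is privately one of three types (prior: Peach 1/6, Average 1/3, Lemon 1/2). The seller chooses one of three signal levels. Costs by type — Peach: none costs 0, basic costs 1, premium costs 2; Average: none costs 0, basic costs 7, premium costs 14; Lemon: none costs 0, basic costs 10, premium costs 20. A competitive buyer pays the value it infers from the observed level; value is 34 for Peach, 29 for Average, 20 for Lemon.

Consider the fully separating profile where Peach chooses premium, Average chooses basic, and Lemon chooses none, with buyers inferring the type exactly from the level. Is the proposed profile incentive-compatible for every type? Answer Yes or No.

Separating prices: premium → 34, basic → 29, none → 20.
Peach (assigned premium): none: 20 − 0 = 20; basic: 29 − 1 = 28; premium: 34 − 2 = 32. Peach stays.
Average (assigned basic): none: 20 − 0 = 20; basic: 29 − 7 = 22; premium: 34 − 14 = 20. Average stays.
Lemon (assigned none): none: 20 − 0 = 20; basic: 29 − 10 = 19; premium: 34 − 20 = 14. Lemon stays.
Every type prefers its assigned level; separation holds.

Yes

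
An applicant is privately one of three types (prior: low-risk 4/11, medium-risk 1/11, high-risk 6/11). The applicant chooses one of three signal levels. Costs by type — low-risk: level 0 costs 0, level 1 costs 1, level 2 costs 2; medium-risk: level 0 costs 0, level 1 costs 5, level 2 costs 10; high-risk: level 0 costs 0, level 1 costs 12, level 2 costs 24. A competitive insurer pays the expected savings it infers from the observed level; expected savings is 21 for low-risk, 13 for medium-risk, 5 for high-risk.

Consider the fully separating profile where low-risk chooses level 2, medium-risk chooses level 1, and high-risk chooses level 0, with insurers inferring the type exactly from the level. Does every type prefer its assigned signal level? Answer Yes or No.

Separating rebates: level 2 → 21, level 1 → 13, level 0 → 5.
low-risk (assigned level 2): level 0: 5 − 0 = 5; level 1: 13 − 1 = 12; level 2: 21 − 2 = 19. low-risk stays.
medium-risk (assigned level 1): level 0: 5 − 0 = 5; level 1: 13 − 5 = 8; level 2: 21 − 10 = 11. medium-risk prefers level 2.
high-risk (assigned level 0): level 0: 5 − 0 = 5; level 1: 13 − 12 = 1; level 2: 21 − 24 = -3. high-risk stays.
At least one type deviates; the separating profile fails.

No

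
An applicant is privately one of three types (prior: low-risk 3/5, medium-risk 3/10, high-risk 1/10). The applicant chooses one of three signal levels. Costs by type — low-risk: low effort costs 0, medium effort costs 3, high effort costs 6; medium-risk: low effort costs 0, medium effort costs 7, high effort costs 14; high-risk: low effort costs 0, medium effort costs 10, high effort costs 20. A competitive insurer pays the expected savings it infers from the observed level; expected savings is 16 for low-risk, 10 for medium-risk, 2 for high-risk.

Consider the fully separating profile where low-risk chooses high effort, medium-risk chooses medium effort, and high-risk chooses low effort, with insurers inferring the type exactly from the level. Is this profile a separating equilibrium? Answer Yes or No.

Separating rebates: high effort → 16, medium effort → 10, low effort → 2.
low-risk (assigned high effort): low effort: 2 − 0 = 2; medium effort: 10 − 3 = 7; high effort: 16 − 6 = 10. low-risk stays.
medium-risk (assigned medium effort): low effort: 2 − 0 = 2; medium effort: 10 − 7 = 3; high effort: 16 − 14 = 2. medium-risk stays.
high-risk (assigned low effort): low effort: 2 − 0 = 2; medium effort: 10 − 10 = 0; high effort: 16 − 20 = -4. high-risk stays.
Every type prefers its assigned level; separation holds.

Yes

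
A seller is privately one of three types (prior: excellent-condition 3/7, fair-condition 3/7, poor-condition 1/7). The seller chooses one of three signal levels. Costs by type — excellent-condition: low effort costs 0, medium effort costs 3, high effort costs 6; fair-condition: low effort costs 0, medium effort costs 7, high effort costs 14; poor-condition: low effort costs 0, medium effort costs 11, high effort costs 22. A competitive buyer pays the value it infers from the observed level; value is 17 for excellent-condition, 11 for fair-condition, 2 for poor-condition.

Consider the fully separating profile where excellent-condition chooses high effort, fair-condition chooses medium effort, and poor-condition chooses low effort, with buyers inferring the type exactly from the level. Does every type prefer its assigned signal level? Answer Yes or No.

Yes

Separating prices: high effort → 17, medium effort → 11, low effort → 2.
excellent-condition (assigned high effort): low effort: 2 − 0 = 2; medium effort: 11 − 3 = 8; high effort: 17 − 6 = 11. excellent-condition stays.
fair-condition (assigned medium effort): low effort: 2 − 0 = 2; medium effort: 11 − 7 = 4; high effort: 17 − 14 = 3. fair-condition stays.
poor-condition (assigned low effort): low effort: 2 − 0 = 2; medium effort: 11 − 11 = 0; high effort: 17 − 22 = -5. poor-condition stays.
Every type prefers its assigned level; separation holds.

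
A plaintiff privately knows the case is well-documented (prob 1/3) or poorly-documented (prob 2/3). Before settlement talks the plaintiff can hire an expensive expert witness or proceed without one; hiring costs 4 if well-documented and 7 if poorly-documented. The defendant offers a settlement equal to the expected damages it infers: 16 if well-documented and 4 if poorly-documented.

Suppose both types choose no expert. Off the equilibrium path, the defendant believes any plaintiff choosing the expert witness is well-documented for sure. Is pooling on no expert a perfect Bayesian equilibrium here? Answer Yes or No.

No

On path, the defendant holds the prior and pays 1/3·16 + 2/3·4 = 8. Off path (the expert witness), believing well-documented, it pays 16.
well-documented: no expert nets 8; the expert witness nets 16 − 4 = 12. well-documented would deviate.
poorly-documented: no expert nets 8; the expert witness nets 16 − 7 = 9. poorly-documented would deviate.
A type deviates, so pooling fails.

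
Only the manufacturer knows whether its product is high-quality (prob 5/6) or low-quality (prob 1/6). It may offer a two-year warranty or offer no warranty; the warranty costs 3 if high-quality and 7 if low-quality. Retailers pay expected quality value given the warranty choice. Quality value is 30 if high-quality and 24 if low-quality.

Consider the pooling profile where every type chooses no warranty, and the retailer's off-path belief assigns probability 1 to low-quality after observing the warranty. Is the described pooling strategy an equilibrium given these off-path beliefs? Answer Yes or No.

On path, the retailer holds the prior and pays 5/6·30 + 1/6·24 = 29. Off path (the warranty), believing low-quality, it pays 24.
high-quality: no warranty nets 29; the warranty nets 24 − 3 = 21. high-quality stays.
low-quality: no warranty nets 29; the warranty nets 24 − 7 = 17. low-quality stays.
No type deviates, so pooling is sustained.

Yes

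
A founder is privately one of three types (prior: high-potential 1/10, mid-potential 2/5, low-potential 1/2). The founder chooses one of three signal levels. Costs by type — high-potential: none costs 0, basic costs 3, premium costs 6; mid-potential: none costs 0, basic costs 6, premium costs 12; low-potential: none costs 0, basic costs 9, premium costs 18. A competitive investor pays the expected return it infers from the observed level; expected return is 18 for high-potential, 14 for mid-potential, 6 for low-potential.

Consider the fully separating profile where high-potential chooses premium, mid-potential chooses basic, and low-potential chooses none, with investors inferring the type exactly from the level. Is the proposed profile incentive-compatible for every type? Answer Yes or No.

Separating valuations: premium → 18, basic → 14, none → 6.
high-potential (assigned premium): none: 6 − 0 = 6; basic: 14 − 3 = 11; premium: 18 − 6 = 12. high-potential stays.
mid-potential (assigned basic): none: 6 − 0 = 6; basic: 14 − 6 = 8; premium: 18 − 12 = 6. mid-potential stays.
low-potential (assigned none): none: 6 − 0 = 6; basic: 14 − 9 = 5; premium: 18 − 18 = 0. low-potential stays.
Every type prefers its assigned level; separation holds.

Yes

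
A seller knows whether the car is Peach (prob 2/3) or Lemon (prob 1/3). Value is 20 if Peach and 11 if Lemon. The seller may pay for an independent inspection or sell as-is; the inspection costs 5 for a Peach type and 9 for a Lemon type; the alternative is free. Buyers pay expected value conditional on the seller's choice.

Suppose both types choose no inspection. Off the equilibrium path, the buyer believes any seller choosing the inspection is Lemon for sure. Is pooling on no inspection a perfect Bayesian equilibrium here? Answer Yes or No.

On path, the buyer holds the prior and pays 2/3·20 + 1/3·11 = 17. Off path (the inspection), believing Lemon, it pays 11.
Peach: no inspection nets 17; the inspection nets 11 − 5 = 6. Peach stays.
Lemon: no inspection nets 17; the inspection nets 11 − 9 = 2. Lemon stays.
No type deviates, so pooling is sustained.

Yes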